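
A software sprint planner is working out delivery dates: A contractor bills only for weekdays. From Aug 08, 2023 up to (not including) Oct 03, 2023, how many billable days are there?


Start: 2023-08-08 (Tuesday)
End (exclusive): 2023-10-03 (Tuesday)
Total calendar days: 56
Full weeks: 56 // 7 = 8 -> 40 weekdays
Remaining 0 days starting on Tuesday:
Total business days: 40 + 0 = 40

40


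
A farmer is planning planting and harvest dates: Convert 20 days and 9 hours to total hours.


Days: 20
Extra hours: 9
Hours per day: 24
Days to hours: 20 x 24 = 480
Total: 480 + 9 = 489

489


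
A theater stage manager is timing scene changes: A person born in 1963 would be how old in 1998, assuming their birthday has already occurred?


Birth year: 1963
Current year: 1998
Age = current year - birth year
Age = 1998 - 1963 = 35

35


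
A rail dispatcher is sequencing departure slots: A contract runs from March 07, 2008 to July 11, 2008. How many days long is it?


Start date: 2008-03-07
End date: 2008-07-11
Mar 2008: +25 days
Apr 2008: +30 days
May 2008: +31 days
Jun 2008: +30 days
Jul 2008: +10 days
Total: 126 days

126


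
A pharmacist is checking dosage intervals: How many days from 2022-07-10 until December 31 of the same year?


Start: July 10, 2022
End: December 31, 2022
Days left in July: 21
August: 31
September: 30
October: 31
November: 30
... plus remaining months
Sum of remaining months: 153
Total: 21 + 153 = 174

174


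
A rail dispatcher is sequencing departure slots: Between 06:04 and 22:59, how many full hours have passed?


Start: 06:04
End: 22:59
Hour difference: 22 - 6 = 16 hours
Minute difference: 59 - 4 = 55 minutes
Total minutes: 1015
Complete hours: 1015 / 60 = 16 (remainder 55)

16


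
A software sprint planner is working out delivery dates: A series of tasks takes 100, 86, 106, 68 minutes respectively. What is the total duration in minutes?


Durations: 100, 86, 106, 68
Running sum: 100
+ 86 = 186
+ 106 = 292
+ 68 = 360
Total duration: 360 minutes
That is 6 hours and 0 minutes

360


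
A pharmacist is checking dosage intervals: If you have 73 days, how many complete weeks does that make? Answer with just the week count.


Total days: 73
Days per week: 7
Division: 73 / 7 = 10 remainder 3
Complete weeks: 10
Remaining days: 3

10


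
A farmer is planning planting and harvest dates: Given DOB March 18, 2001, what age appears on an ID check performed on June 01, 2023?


Birth: 2001-03-18
Reference: 2023-06-01
Year difference: 2023 - 2001 = 22
Has birthday (03-18) occurred by 06-01? Yes
Age in full years: 22

22


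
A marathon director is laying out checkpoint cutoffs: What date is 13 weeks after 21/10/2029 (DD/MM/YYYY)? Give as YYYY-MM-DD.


Start: 2029-10-21
Weeks to add: 13
Convert to days: 13 x 7 = 91 days
Add 91 days to 2029-10-21
Result: 2030-01-20

2030-01-20


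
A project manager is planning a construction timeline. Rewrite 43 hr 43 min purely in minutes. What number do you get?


Hours: 43
Extra minutes: 43
Minutes per hour: 60
Hours to minutes: 43 x 60 = 2580
Total: 2580 + 43 = 2623

2623


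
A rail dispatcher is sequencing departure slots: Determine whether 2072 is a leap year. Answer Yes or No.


Year: 2072
Divisible by 4? 2072 / 4 = 518.0 -> Yes
Divisible by 100? 2072 / 100 = 20.72 -> No
Divisible by 4 but not 100, so it IS a leap year

Yes


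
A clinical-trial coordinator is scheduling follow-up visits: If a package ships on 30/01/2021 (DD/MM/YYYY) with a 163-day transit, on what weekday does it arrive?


Start: 2021-01-30 (Saturday)
Step 1 - find target date: add 163 days
  2021-01-30 + 163 days = 2021-07-12
Step 2 - day of week:
  163 mod 7 = 2
  Saturday + 2 days -> Monday
Result: Monday (2021-07-12)

Monday


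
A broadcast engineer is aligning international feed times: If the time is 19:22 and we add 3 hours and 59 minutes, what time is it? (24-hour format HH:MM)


Start time: 19:22
Adding: 3 hours 59 minutes
Minutes: 22 + 59 = 81
Minute overflow: 81 >= 60, so carry 1 hour, minutes = 21
Hours: 19 + 3 + 1 = 23
Result: 23:21

23:21


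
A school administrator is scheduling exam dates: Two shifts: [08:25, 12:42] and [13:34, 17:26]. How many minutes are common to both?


Interval A: [505, 762] minutes from midnight
Interval B: [814, 1046] minutes from midnight
Overlap start = max(505, 814) = 814
Overlap end = min(762, 1046) = 762
End <= start, so the intervals do not overlap: 0 minutes

0


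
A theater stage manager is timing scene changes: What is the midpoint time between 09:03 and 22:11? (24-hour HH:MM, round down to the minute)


Start time: 09:03 = 543 minutes from midnight
End time: 22:11 = 1331 minutes from midnight
Sum: 543 + 1331 = 1874
Midpoint: 1874 / 2 = 937 minutes
Convert: 937 / 60 = 15 hours, 37 minutes
Result: 15:37

15:37


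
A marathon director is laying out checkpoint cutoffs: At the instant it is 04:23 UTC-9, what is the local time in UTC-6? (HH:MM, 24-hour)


Local time: 04:23 at UTC-9 (offset -9h)
Target zone: UTC-6 (offset -6h)
Difference: -6 - (-9) = 3 hours
Calculation: 4 + (3) = 7
Result: 07:23

07:23


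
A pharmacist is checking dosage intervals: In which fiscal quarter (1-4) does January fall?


Month: January (month 1)
Q1: January-March (months 1-3)
Q2: April-June (months 4-6)
Q3: July-September (months 7-9)
Q4: October-December (months 10-12)
Month 1 falls in Q1

1


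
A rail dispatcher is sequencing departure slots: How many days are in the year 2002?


Year: 2002
Check leap year rules:
Divisible by 4? No
2002 is not a leap year
Days: 365

365


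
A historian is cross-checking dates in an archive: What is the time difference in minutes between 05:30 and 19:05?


Start time: 05:30 = 330 minutes from midnight
End time: 19:05 = 1145 minutes from midnight
Difference: 1145 - 330 = 815 minutes
That is 13 hours and 35 minutes

815


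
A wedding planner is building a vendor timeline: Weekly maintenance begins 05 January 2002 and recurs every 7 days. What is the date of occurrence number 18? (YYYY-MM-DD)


First occurrence: 2002-01-05 (occurrence 1)
Each occurrence is 7 days after the previous.
Occurrence 18 is 17 weeks after the first.
17 weeks = 119 days
2002-01-05 + 119 days = 2002-05-04

2002-05-04


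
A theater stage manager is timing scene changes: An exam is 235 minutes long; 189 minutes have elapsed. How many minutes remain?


Total budget: 235 minutes
Time used: 189 minutes
Remaining: 235 - 189 = 46 minutes
Percent used: 80.4%
Percent remaining: 19.6%

46


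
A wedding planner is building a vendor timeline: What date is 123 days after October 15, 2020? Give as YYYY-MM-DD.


Start: 2020-10-15
Adding 123 days
Days remaining in October: 16
After October: 107 days still to add
November 2020: 30 days, 77 remaining
December 2020: 31 days, 46 remaining
January 2021: 31 days, 15 remaining
February 2021 has 28 days, need 15
Result: 2021-02-15

2021-02-15


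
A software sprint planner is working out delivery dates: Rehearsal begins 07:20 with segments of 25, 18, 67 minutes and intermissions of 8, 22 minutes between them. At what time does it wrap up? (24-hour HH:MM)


Start: 07:20 = 440 min from midnight
  after task 1 (25 min): 07:45
  after break (8 min): 07:53
  after task 2 (18 min): 08:11
  after break (22 min): 08:33
  after task 3 (67 min): 09:40
Total elapsed: 140 minutes
End time: 09:40

09:40


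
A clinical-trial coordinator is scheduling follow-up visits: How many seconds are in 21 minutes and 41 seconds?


Minutes: 21
Extra seconds: 41
Seconds per minute: 60
Minutes to seconds: 21 x 60 = 1260
Total: 1260 + 41 = 1301

1301


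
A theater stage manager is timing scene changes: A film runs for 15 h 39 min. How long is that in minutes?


Hours: 15
Minutes: 39
Convert hours to minutes: 15 x 60 = 900
Add remaining minutes: 900 + 39 = 939

939


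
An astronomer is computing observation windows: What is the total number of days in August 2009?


Month: August
Year: 2009
August is a 31-day month
Total: 31 days

31


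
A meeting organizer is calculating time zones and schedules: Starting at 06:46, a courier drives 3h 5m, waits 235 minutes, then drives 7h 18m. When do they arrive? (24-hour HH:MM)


Depart: 06:46
Leg 1: +185 min -> 09:51
Layover: +235 min -> 13:46
Leg 2: +438 min -> 21:04
Total travel: 858 minutes = 14h 18m
Arrival: 21:04

21:04


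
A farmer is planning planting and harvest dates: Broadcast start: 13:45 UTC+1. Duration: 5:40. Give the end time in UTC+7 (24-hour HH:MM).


Start: 13:45 in UTC+1
Step 1 - add duration:
  minutes: 45 + 40 = 85 (carry 1h)
  hours: 13 + 5 + 1 = 19
  end in UTC+1: 19:25
Step 2 - convert UTC+1 -> UTC+7:
  offset difference: 7 - (1) = 6 hours
  19 + (6) = 25 -> mod 24 = 1
Result: 01:25 in UTC+7

01:25


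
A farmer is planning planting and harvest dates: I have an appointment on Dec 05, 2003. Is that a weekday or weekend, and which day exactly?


Date: 2003-12-05
January 1, 2003 is a Wednesday
Day of year: 339
Offset from Jan 1: 338 days
338 mod 7 = 2
Result: Friday

Friday


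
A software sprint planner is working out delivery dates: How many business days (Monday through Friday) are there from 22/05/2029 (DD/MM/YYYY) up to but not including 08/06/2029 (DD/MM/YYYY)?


Start: 2029-05-22 (Tuesday)
End (exclusive): 2029-06-08 (Friday)
Total calendar days: 17
Full weeks: 17 // 7 = 2 -> 10 weekdays
Remaining 3 days starting on Tuesday:
  Tue(w), Wed(w), Thu(w) -> 3 weekdays
Total business days: 10 + 3 = 13

13


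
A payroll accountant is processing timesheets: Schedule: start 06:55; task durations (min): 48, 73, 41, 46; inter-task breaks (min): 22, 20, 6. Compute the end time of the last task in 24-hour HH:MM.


Start: 06:55 = 415 min from midnight
  after task 1 (48 min): 07:43
  after break (22 min): 08:05
  after task 2 (73 min): 09:18
  after break (20 min): 09:38
  after task 3 (41 min): 10:19
  after break (6 min): 10:25
  after task 4 (46 min): 11:11
Total elapsed: 256 minutes
End time: 11:11

11:11


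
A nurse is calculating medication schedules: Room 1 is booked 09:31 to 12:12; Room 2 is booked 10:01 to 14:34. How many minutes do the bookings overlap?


Interval A: [571, 732] minutes from midnight
Interval B: [601, 874] minutes from midnight
Overlap start = max(571, 601) = 601
Overlap end = min(732, 874) = 732
Overlap = 732 - 601 = 131 minutes

131


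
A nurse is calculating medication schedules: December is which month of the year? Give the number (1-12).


Calendar month order:
11. November
12. December <--
December is month number 12

12


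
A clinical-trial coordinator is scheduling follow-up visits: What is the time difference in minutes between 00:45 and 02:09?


Start time: 00:45 = 45 minutes from midnight
End time: 02:09 = 129 minutes from midnight
Difference: 129 - 45 = 84 minutes
That is 1 hours and 24 minutes

84


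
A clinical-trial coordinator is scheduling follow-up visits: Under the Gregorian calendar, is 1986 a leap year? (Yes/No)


Year: 1986
Divisible by 4? 1986 / 4 = 496.5 -> No
Not divisible by 4, so NOT a leap year

No


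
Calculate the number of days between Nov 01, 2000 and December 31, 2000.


Start: November 01, 2000
End: December 31, 2000
Days left in November: 29
December: 31
Sum of remaining months: 31
Total: 29 + 31 = 60

60


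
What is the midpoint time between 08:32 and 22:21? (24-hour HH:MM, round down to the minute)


Start time: 08:32 = 512 minutes from midnight
End time: 22:21 = 1341 minutes from midnight
Sum: 512 + 1341 = 1853
Midpoint: 1853 / 2 = 926 minutes
Convert: 926 / 60 = 15 hours, 26 minutes
Result: 15:26

15:26


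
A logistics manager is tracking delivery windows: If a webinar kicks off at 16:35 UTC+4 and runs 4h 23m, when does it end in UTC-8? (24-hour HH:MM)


Start: 16:35 in UTC+4
Step 1 - add duration:
  minutes: 35 + 23 = 58
  hours: 16 + 4 + 0 = 20
  end in UTC+4: 20:58
Step 2 - convert UTC+4 -> UTC-8:
  offset difference: -8 - (4) = -12 hours
  20 + (-12) = 8 -> mod 24 = 8
Result: 08:58 in UTC-8

08:58


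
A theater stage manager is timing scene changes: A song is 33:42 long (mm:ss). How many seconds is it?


Minutes: 33
Extra seconds: 42
Seconds per minute: 60
Minutes to seconds: 33 x 60 = 1980
Total: 1980 + 42 = 2022

2022


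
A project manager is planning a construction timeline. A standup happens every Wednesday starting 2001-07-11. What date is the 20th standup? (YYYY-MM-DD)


First occurrence: 2001-07-11 (occurrence 1)
Each occurrence is 7 days after the previous.
Occurrence 20 is 19 weeks after the first.
19 weeks = 133 days
2001-07-11 + 133 days = 2001-11-21

2001-11-21


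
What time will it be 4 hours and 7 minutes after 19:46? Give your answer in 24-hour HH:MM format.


Start time: 19:46
Adding: 4 hours 7 minutes
Minutes: 46 + 7 = 53
Hours: 19 + 4 + 0 = 23
Result: 23:53

23:53


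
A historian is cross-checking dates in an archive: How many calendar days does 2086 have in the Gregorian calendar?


Year: 2086
Check leap year rules:
Divisible by 4? No
2086 is not a leap year
Days: 365

365


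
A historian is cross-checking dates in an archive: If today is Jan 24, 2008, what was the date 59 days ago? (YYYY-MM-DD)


Start: 2008-01-24
Subtracting 59 days
Days already passed in January: 24
After going back through January: 35 more days to subtract
December 2007: 31 days, 4 remaining
November 2007 has 30 days, need 4
Result: 2007-11-26

2007-11-26


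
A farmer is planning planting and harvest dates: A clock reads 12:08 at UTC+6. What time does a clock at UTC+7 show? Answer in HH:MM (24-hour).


Local time: 12:08 at UTC+6 (offset 6h)
Target zone: UTC+7 (offset 7h)
Difference: 7 - (6) = 1 hours
Calculation: 12 + (1) = 13
Result: 13:08

13:08


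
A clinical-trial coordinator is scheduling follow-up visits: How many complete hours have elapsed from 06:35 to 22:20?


Start: 06:35
End: 22:20
Hour difference: 22 - 6 = 16 hours
Minute difference: 20 - 35 = -15 minutes
Total minutes: 945
Complete hours: 945 / 60 = 15 (remainder 45)

15


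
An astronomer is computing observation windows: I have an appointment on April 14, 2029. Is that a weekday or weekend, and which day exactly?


Date: 2029-04-14
January 1, 2029 is a Monday
Day of year: 104
Offset from Jan 1: 103 days
103 mod 7 = 5
Result: Saturday

Saturday


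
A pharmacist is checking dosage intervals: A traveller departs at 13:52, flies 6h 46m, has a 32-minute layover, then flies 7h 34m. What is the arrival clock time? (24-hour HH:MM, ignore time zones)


Depart: 13:52
Leg 1: +406 min -> 20:38
Layover: +32 min -> 21:10
Leg 2: +454 min -> 04:44
Total travel: 892 minutes = 14h 52m
Arrival: 04:44

04:44


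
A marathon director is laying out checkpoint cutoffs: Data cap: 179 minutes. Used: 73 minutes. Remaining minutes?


Total budget: 179 minutes
Time used: 73 minutes
Remaining: 179 - 73 = 106 minutes
Percent used: 40.8%
Percent remaining: 59.2%

106


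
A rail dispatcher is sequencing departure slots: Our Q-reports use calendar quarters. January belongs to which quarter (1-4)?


Month: January (month 1)
Q1: January-March (months 1-3)
Q2: April-June (months 4-6)
Q3: July-September (months 7-9)
Q4: October-December (months 10-12)
Month 1 falls in Q1

1


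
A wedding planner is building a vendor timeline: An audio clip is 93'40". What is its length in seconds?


Minutes: 93
Seconds: 40
Convert minutes to seconds: 93 x 60 = 5580
Add remaining seconds: 5580 + 40 = 5620

5620


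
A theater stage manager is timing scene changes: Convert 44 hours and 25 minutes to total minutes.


Hours: 44
Extra minutes: 25
Minutes per hour: 60
Hours to minutes: 44 x 60 = 2640
Total: 2640 + 25 = 2665

2665


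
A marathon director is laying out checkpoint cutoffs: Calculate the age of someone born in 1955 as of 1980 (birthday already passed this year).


Birth year: 1955
Current year: 1980
Age = current year - birth year
Age = 1980 - 1955 = 25

25


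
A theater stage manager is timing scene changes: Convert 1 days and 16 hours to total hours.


Days: 1
Extra hours: 16
Hours per day: 24
Days to hours: 1 x 24 = 24
Total: 24 + 16 = 40

40


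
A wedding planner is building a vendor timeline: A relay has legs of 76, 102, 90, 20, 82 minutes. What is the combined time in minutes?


Durations: 76, 102, 90, 20, 82
Running sum: 76
+ 102 = 178
+ 90 = 268
+ 20 = 288
+ 82 = 370
Total duration: 370 minutes
That is 6 hours and 10 minutes

370


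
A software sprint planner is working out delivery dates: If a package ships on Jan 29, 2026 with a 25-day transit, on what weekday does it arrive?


Start: 2026-01-29 (Thursday)
Step 1 - find target date: add 25 days
  2026-01-29 + 25 days = 2026-02-23
Step 2 - day of week:
  25 mod 7 = 4
  Thursday + 4 days -> Monday
Result: Monday (2026-02-23)

Monday


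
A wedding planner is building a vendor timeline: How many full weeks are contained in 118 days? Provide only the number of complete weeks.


Total days: 118
Days per week: 7
Division: 118 / 7 = 16 remainder 6
Complete weeks: 16
Remaining days: 6

16


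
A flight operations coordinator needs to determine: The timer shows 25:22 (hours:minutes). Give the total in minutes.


Hours: 25
Minutes: 22
Convert hours to minutes: 25 x 60 = 1500
Add remaining minutes: 1500 + 22 = 1522

1522


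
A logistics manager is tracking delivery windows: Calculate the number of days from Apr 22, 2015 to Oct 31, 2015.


Start date: 2015-04-22
End date: 2015-10-31
Apr 2015: +9 days
May 2015: +31 days
Jun 2015: +30 days
... (4 more months)
Total: 192 days

192


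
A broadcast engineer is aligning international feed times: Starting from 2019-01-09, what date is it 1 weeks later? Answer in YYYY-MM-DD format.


Start: 2019-01-09
Weeks to add: 1
Convert to days: 1 x 7 = 7 days
Add 7 days to 2019-01-09
Result: 2019-01-16

2019-01-16


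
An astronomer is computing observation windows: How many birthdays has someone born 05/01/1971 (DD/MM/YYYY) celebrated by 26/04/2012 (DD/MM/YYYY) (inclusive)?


Birth: 1971-01-05
Reference: 2012-04-26
Year difference: 2012 - 1971 = 41
Has birthday (01-05) occurred by 04-26? Yes
Age in full years: 41

41


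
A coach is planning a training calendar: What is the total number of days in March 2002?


Month: March
Year: 2002
March is a 31-day month
Total: 31 days

31


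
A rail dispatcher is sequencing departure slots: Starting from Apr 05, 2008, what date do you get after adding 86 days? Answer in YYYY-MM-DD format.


Start: 2008-04-05
Adding 86 days
Days remaining in April: 25
After April: 61 days still to add
May 2008: 31 days, 30 remaining
June 2008 has 30 days, need 30
Result: 2008-06-30

2008-06-30


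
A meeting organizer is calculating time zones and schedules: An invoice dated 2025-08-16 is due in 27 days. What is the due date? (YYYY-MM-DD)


Start: 2025-08-16
Adding 27 days
Days remaining in August: 15
After August: 12 days still to add
September 2025 has 30 days, need 12
Result: 2025-09-12

2025-09-12


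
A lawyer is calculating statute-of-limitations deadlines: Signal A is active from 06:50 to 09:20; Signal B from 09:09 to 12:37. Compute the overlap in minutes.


Interval A: [410, 560] minutes from midnight
Interval B: [549, 757] minutes from midnight
Overlap start = max(410, 549) = 549
Overlap end = min(560, 757) = 560
Overlap = 560 - 549 = 11 minutes

11


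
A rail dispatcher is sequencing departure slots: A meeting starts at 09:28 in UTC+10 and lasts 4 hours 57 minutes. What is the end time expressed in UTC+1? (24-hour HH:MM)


Start: 09:28 in UTC+10
Step 1 - add duration:
  minutes: 28 + 57 = 85 (carry 1h)
  hours: 9 + 4 + 1 = 14
  end in UTC+10: 14:25
Step 2 - convert UTC+10 -> UTC+1:
  offset difference: 1 - (10) = -9 hours
  14 + (-9) = 5 -> mod 24 = 5
Result: 05:25 in UTC+1

05:25


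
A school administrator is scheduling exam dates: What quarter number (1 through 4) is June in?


Month: June (month 6)
Q1: January-March (months 1-3)
Q2: April-June (months 4-6)
Q3: July-September (months 7-9)
Q4: October-December (months 10-12)
Month 6 falls in Q2

2


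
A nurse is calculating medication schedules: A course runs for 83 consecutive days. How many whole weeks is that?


Total days: 83
Days per week: 7
Division: 83 / 7 = 11 remainder 6
Complete weeks: 11
Remaining days: 6

11


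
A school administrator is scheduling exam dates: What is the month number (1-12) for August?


Calendar month order:
7. July
8. August <--
9. September
August is month number 8

8


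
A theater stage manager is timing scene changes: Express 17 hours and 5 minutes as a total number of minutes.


Hours: 17
Extra minutes: 5
Minutes per hour: 60
Hours to minutes: 17 x 60 = 1020
Total: 1020 + 5 = 1025

1025


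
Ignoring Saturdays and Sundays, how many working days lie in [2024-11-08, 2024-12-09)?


Start: 2024-11-08 (Friday)
End (exclusive): 2024-12-09 (Monday)
Total calendar days: 31
Full weeks: 31 // 7 = 4 -> 20 weekdays
Remaining 3 days starting on Friday:
  Fri(w), Sat(-), Sun(-) -> 1 weekdays
Total business days: 20 + 1 = 21

21


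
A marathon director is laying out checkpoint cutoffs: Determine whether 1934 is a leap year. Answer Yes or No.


Year: 1934
Divisible by 4? 1934 / 4 = 483.5 -> No
Not divisible by 4, so NOT a leap year

No


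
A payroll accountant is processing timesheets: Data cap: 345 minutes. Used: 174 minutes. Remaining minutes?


Total budget: 345 minutes
Time used: 174 minutes
Remaining: 345 - 174 = 171 minutes
Percent used: 50.4%
Percent remaining: 49.6%

171


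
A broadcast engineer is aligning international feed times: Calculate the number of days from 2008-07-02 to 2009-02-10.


Start date: 2008-07-02
End date: 2009-02-10
Jul 2008: +30 days
Aug 2008: +31 days
Sep 2008: +30 days
... (5 more months)
Total: 223 days

223


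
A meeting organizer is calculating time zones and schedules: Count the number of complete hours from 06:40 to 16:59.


Start: 06:40
End: 16:59
Hour difference: 16 - 6 = 10 hours
Minute difference: 59 - 40 = 19 minutes
Total minutes: 619
Complete hours: 619 / 60 = 10 (remainder 19)

10


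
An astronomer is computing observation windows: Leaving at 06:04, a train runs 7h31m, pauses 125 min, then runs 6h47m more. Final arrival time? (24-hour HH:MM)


Depart: 06:04
Leg 1: +451 min -> 13:35
Layover: +125 min -> 15:40
Leg 2: +407 min -> 22:27
Total travel: 983 minutes = 16h 23m
Arrival: 22:27

22:27


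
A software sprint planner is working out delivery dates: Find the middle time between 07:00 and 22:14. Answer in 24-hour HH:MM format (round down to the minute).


Start time: 07:00 = 420 minutes from midnight
End time: 22:14 = 1334 minutes from midnight
Sum: 420 + 1334 = 1754
Midpoint: 1754 / 2 = 877 minutes
Convert: 877 / 60 = 14 hours, 37 minutes
Result: 14:37

14:37


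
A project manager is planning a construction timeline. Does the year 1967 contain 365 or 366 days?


Year: 1967
Check leap year rules:
Divisible by 4? No
1967 is not a leap year
Days: 365

365


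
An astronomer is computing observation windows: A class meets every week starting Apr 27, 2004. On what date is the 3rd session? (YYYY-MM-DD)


First occurrence: 2004-04-27 (occurrence 1)
Each occurrence is 7 days after the previous.
Occurrence 3 is 2 weeks after the first.
2 weeks = 14 days
2004-04-27 + 14 days = 2004-05-11

2004-05-11


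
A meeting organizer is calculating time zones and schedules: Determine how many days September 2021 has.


Month: September
Year: 2021
September is a 30-day month
Total: 30 days

30


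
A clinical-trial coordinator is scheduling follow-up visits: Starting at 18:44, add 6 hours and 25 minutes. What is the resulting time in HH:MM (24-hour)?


Start time: 18:44
Adding: 6 hours 25 minutes
Minutes: 44 + 25 = 69
Minute overflow: 69 >= 60, so carry 1 hour, minutes = 9
Hours: 18 + 6 + 1 = 25
Hour wraparound: 25 mod 24 = 1
Result: 01:09

01:09


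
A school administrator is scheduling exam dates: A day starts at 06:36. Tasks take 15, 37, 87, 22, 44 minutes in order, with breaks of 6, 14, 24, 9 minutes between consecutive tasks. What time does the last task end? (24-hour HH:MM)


Start: 06:36 = 396 min from midnight
  after task 1 (15 min): 06:51
  after break (6 min): 06:57
  after task 2 (37 min): 07:34
  after break (14 min): 07:48
  after task 3 (87 min): 09:15
  after break (24 min): 09:39
  after task 4 (22 min): 10:01
  after break (9 min): 10:10
  after task 5 (44 min): 10:54
Total elapsed: 258 minutes
End time: 10:54

10:54


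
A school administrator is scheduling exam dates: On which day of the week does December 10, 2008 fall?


Date: 2008-12-10
January 1, 2008 is a Tuesday
Day of year: 345
Offset from Jan 1: 344 days
344 mod 7 = 1
Result: Wednesday

Wednesday


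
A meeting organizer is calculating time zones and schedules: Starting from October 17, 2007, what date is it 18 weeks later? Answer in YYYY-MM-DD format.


Start: 2007-10-17
Weeks to add: 18
Convert to days: 18 x 7 = 126 days
Add 126 days to 2007-10-17
Result: 2008-02-20

2008-02-20


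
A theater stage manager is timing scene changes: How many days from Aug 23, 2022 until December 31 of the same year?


Start: August 23, 2022
End: December 31, 2022
Days left in August: 8
September: 30
October: 31
November: 30
December: 31
Sum of remaining months: 122
Total: 8 + 122 = 130

130


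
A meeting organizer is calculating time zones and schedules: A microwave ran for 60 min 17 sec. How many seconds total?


Minutes: 60
Extra seconds: 17
Seconds per minute: 60
Minutes to seconds: 60 x 60 = 3600
Total: 3600 + 17 = 3617

3617


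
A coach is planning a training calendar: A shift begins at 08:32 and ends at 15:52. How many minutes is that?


Start time: 08:32 = 512 minutes from midnight
End time: 15:52 = 952 minutes from midnight
Difference: 952 - 512 = 440 minutes
That is 7 hours and 20 minutes

440


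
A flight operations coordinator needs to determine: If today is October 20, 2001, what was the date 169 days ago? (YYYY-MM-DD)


Start: 2001-10-20
Subtracting 169 days
Days already passed in October: 20
After going back through October: 149 more days to subtract
September 2001: 30 days, 119 remaining
August 2001: 31 days, 88 remaining
July 2001: 31 days, 57 remaining
June 2001: 30 days, 27 remaining
Result: 2001-05-04

2001-05-04


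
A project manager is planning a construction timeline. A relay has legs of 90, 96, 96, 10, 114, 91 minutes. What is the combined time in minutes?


Durations: 90, 96, 96, 10, 114, 91
Running sum: 90
+ 96 = 186
+ 96 = 282
+ 10 = 292
+ 114 = 406
+ 91 = 497
Total duration: 497 minutes
That is 8 hours and 17 minutes

497


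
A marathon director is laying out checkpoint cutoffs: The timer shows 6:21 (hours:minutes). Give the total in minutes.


Hours: 6
Minutes: 21
Convert hours to minutes: 6 x 60 = 360
Add remaining minutes: 360 + 21 = 381

381


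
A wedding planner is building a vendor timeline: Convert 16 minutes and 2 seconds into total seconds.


Minutes: 16
Seconds: 2
Convert minutes to seconds: 16 x 60 = 960
Add remaining seconds: 960 + 2 = 962

962


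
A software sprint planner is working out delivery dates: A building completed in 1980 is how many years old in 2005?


Birth year: 1980
Current year: 2005
Age = current year - birth year
Age = 2005 - 1980 = 25

25


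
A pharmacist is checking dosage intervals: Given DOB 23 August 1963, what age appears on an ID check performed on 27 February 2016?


Birth: 1963-08-23
Reference: 2016-02-27
Year difference: 2016 - 1963 = 53
Has birthday (08-23) occurred by 02-27? No
Birthday not yet reached this year -> subtract 1
Age in full years: 52

52


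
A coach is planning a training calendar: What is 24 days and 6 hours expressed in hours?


Days: 24
Extra hours: 6
Hours per day: 24
Days to hours: 24 x 24 = 576
Total: 576 + 6 = 582

582


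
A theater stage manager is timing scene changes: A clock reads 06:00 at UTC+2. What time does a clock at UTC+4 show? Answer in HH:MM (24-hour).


Local time: 06:00 at UTC+2 (offset 2h)
Target zone: UTC+4 (offset 4h)
Difference: 4 - (2) = 2 hours
Calculation: 6 + (2) = 8
Result: 08:00

08:00


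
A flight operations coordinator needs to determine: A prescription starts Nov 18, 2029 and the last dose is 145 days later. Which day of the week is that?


Start: 2029-11-18 (Sunday)
Step 1 - find target date: add 145 days
  2029-11-18 + 145 days = 2030-04-12
Step 2 - day of week:
  145 mod 7 = 5
  Sunday + 5 days -> Friday
Result: Friday (2030-04-12)

Friday


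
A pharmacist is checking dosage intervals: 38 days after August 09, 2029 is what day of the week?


Start: 2029-08-09 (Thursday)
Step 1 - find target date: add 38 days
  2029-08-09 + 38 days = 2029-09-16
Step 2 - day of week:
  38 mod 7 = 3
  Thursday + 3 days -> Sunday
Result: Sunday (2029-09-16)

Sunday


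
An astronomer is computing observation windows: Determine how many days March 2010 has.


Month: March
Year: 2010
March is a 31-day month
Total: 31 days

31


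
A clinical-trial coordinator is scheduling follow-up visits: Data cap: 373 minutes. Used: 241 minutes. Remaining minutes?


Total budget: 373 minutes
Time used: 241 minutes
Remaining: 373 - 241 = 132 minutes
Percent used: 64.6%
Percent remaining: 35.4%

132


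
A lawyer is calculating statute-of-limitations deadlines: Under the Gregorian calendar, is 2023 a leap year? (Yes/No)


Year: 2023
Divisible by 4? 2023 / 4 = 505.75 -> No
Not divisible by 4, so NOT a leap year

No


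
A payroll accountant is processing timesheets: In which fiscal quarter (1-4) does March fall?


Month: March (month 3)
Q1: January-March (months 1-3)
Q2: April-June (months 4-6)
Q3: July-September (months 7-9)
Q4: October-December (months 10-12)
Month 3 falls in Q1

1


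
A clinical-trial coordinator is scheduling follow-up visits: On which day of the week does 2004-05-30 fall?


Date: 2004-05-30
January 1, 2004 is a Thursday
Day of year: 151
Offset from Jan 1: 150 days
150 mod 7 = 3
Result: Sunday

Sunday


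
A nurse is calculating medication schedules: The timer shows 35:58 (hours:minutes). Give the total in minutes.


Hours: 35
Minutes: 58
Convert hours to minutes: 35 x 60 = 2100
Add remaining minutes: 2100 + 58 = 2158

2158


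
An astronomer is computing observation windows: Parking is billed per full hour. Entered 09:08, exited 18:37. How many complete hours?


Start: 09:08
End: 18:37
Hour difference: 18 - 9 = 9 hours
Minute difference: 37 - 8 = 29 minutes
Total minutes: 569
Complete hours: 569 / 60 = 9 (remainder 29)

9


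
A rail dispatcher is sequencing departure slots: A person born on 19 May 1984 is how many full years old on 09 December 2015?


Birth: 1984-05-19
Reference: 2015-12-09
Year difference: 2015 - 1984 = 31
Has birthday (05-19) occurred by 12-09? Yes
Age in full years: 31

31


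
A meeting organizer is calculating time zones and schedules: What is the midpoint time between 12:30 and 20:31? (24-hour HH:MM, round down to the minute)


Start time: 12:30 = 750 minutes from midnight
End time: 20:31 = 1231 minutes from midnight
Sum: 750 + 1231 = 1981
Midpoint: 1981 / 2 = 990 minutes
Convert: 990 / 60 = 16 hours, 30 minutes
Result: 16:30

16:30


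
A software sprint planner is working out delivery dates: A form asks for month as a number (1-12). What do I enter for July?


Calendar month order:
6. June
7. July <--
8. August
July is month number 7

7


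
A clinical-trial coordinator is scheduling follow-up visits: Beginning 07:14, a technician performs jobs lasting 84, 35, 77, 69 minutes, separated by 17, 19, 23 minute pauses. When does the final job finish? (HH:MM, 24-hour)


Start: 07:14 = 434 min from midnight
  after task 1 (84 min): 08:38
  after break (17 min): 08:55
  after task 2 (35 min): 09:30
  after break (19 min): 09:49
  after task 3 (77 min): 11:06
  after break (23 min): 11:29
  after task 4 (69 min): 12:38
Total elapsed: 324 minutes
End time: 12:38

12:38


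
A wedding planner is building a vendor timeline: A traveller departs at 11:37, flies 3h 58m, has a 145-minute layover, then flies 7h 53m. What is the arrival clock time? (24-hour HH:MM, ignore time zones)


Depart: 11:37
Leg 1: +238 min -> 15:35
Layover: +145 min -> 18:00
Leg 2: +473 min -> 01:53
Total travel: 856 minutes = 14h 16m
Arrival: 01:53

01:53


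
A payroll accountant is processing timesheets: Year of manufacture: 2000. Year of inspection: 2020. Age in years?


Birth year: 2000
Current year: 2020
Age = current year - birth year
Age = 2020 - 2000 = 20

20


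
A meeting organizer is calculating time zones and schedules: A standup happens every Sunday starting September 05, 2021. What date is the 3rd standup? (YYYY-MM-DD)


First occurrence: 2021-09-05 (occurrence 1)
Each occurrence is 7 days after the previous.
Occurrence 3 is 2 weeks after the first.
2 weeks = 14 days
2021-09-05 + 14 days = 2021-09-19

2021-09-19


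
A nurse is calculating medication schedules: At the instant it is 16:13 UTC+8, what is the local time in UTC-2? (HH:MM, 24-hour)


Local time: 16:13 at UTC+8 (offset 8h)
Target zone: UTC-2 (offset -2h)
Difference: -2 - (8) = -10 hours
Calculation: 16 + (-10) = 6
Result: 06:13

06:13


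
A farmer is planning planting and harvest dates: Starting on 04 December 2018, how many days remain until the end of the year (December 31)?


Start: December 04, 2018
End: December 31, 2018
Days left in December: 27
Total: 27 days

27


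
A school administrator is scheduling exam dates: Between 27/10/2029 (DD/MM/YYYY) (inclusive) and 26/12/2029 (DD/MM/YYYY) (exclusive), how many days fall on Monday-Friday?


Start: 2029-10-27 (Saturday)
End (exclusive): 2029-12-26 (Wednesday)
Total calendar days: 60
Full weeks: 60 // 7 = 8 -> 40 weekdays
Remaining 4 days starting on Saturday:
  Sat(-), Sun(-), Mon(w), Tue(w) -> 2 weekdays
Total business days: 40 + 2 = 42

42


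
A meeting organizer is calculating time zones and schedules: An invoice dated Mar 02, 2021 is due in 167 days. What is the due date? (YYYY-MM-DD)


Start: 2021-03-02
Adding 167 days
Days remaining in March: 29
After March: 138 days still to add
April 2021: 30 days, 108 remaining
May 2021: 31 days, 77 remaining
June 2021: 30 days, 47 remaining
July 2021: 31 days, 16 remaining
Result: 2021-08-16

2021-08-16


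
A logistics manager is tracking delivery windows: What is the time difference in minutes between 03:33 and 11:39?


Start time: 03:33 = 213 minutes from midnight
End time: 11:39 = 699 minutes from midnight
Difference: 699 - 213 = 486 minutes
That is 8 hours and 6 minutes

486


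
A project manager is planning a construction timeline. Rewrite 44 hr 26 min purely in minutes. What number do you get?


Hours: 44
Extra minutes: 26
Minutes per hour: 60
Hours to minutes: 44 x 60 = 2640
Total: 2640 + 26 = 2666

2666


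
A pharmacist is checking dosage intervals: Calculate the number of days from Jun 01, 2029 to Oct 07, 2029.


Start date: 2029-06-01
End date: 2029-10-07
Jun 2029: +30 days
Jul 2029: +31 days
Aug 2029: +31 days
Sep 2029: +30 days
Oct 2029: +6 days
Total: 128 days

128


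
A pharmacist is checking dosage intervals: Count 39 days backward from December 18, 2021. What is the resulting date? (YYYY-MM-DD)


Start: 2021-12-18
Subtracting 39 days
Days already passed in December: 18
After going back through December: 21 more days to subtract
November 2021 has 30 days, need 21
Result: 2021-11-09

2021-11-09


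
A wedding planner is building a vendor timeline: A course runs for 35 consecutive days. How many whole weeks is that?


Total days: 35
Days per week: 7
Division: 35 / 7 = 5 remainder 0
Complete weeks: 5
Remaining days: 0

5


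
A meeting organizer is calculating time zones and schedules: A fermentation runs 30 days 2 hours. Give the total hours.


Days: 30
Extra hours: 2
Hours per day: 24
Days to hours: 30 x 24 = 720
Total: 720 + 2 = 722

722


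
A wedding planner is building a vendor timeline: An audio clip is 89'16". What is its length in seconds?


Minutes: 89
Seconds: 16
Convert minutes to seconds: 89 x 60 = 5340
Add remaining seconds: 5340 + 16 = 5356

5356


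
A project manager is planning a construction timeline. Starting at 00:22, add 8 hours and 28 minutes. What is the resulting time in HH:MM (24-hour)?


Start time: 00:22
Adding: 8 hours 28 minutes
Minutes: 22 + 28 = 50
Hours: 0 + 8 + 0 = 8
Result: 08:50

08:50


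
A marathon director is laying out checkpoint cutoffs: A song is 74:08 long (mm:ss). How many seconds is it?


Minutes: 74
Extra seconds: 8
Seconds per minute: 60
Minutes to seconds: 74 x 60 = 4440
Total: 4440 + 8 = 4448

4448


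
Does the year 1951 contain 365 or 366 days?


Year: 1951
Check leap year rules:
Divisible by 4? No
1951 is not a leap year
Days: 365

365


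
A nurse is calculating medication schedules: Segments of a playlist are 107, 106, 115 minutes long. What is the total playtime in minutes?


Durations: 107, 106, 115
Running sum: 107
+ 106 = 213
+ 115 = 328
Total duration: 328 minutes
That is 5 hours and 28 minutes

328


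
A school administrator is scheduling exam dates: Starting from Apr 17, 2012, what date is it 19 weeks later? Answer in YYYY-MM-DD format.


Start: 2012-04-17
Weeks to add: 19
Convert to days: 19 x 7 = 133 days
Add 133 days to 2012-04-17
Result: 2012-08-28

2012-08-28


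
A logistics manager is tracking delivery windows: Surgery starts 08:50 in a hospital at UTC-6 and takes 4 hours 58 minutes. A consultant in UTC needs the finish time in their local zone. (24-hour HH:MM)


Start: 08:50 in UTC-6
Step 1 - add duration:
  minutes: 50 + 58 = 108 (carry 1h)
  hours: 8 + 4 + 1 = 13
  end in UTC-6: 13:48
Step 2 - convert UTC-6 -> UTC:
  offset difference: 0 - (-6) = 6 hours
  13 + (6) = 19 -> mod 24 = 19
Result: 19:48 in UTC

19:48


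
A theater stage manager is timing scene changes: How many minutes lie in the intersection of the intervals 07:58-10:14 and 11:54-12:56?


Interval A: [478, 614] minutes from midnight
Interval B: [714, 776] minutes from midnight
Overlap start = max(478, 714) = 714
Overlap end = min(614, 776) = 614
End <= start, so the intervals do not overlap: 0 minutes

0


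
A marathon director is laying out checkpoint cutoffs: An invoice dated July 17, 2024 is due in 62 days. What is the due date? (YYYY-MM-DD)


Start: 2024-07-17
Adding 62 days
Days remaining in July: 14
After July: 48 days still to add
August 2024: 31 days, 17 remaining
September 2024 has 30 days, need 17
Result: 2024-09-17

2024-09-17


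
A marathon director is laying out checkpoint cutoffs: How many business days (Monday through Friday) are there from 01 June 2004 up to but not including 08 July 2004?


Start: 2004-06-01 (Tuesday)
End (exclusive): 2004-07-08 (Thursday)
Total calendar days: 37
Full weeks: 37 // 7 = 5 -> 25 weekdays
Remaining 2 days starting on Tuesday:
  Tue(w), Wed(w) -> 2 weekdays
Total business days: 25 + 2 = 27

27


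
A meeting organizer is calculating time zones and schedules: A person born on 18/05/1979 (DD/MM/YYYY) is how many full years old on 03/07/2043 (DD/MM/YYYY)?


Birth: 1979-05-18
Reference: 2043-07-03
Year difference: 2043 - 1979 = 64
Has birthday (05-18) occurred by 07-03? Yes
Age in full years: 64

64


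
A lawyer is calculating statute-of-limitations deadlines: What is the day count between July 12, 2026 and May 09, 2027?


Start date: 2026-07-12
End date: 2027-05-09
Jul 2026: +20 days
Aug 2026: +31 days
Sep 2026: +30 days
... (8 more months)
Total: 301 days

301


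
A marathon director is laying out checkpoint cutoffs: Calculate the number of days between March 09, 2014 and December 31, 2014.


Start: March 09, 2014
End: December 31, 2014
Days left in March: 22
April: 30
May: 31
June: 30
July: 31
... plus remaining months
Sum of remaining months: 275
Total: 22 + 275 = 297

297
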